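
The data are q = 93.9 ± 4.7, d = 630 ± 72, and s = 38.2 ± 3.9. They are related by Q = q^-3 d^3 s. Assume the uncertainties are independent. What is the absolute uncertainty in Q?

Products/powers → add relative errors in quadrature, weighted by exponent:
  (-3·δq/q)² = (-3×0.0501)² = 0.0225;  (3·δd/d)² = (3×0.114)² = 0.118;  (1·δs/s)² = (1×0.102)² = 0.0104
δQ/Q = √(0.151) = 0.388
Q = 11500, so δQ = 0.388 × 11500 = 4480.

4480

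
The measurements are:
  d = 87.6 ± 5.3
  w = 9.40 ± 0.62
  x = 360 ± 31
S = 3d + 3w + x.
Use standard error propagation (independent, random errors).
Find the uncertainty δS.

34.9

Each term contributes (cᵢ δxᵢ)² to (δS)²:
  (3·δd)² = 253;  (3·δw)² = 3.46;  (δx)² = 961
δS = √(1220) = 34.9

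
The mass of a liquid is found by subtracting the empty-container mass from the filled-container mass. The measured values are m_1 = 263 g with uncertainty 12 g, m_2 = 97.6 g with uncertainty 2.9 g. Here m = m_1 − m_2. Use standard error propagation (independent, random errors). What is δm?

12.3 g

Absolute uncertainties add in quadrature for a linear combination:
  (δm_1)² = 144;  (δm_2)² = 8.41
δm = √(152) = 12.3 g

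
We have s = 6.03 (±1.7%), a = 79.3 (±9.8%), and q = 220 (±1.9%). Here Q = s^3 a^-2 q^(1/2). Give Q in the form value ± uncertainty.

0.517 ± 0.105

Q is a product of powers, so relative uncertainties combine in quadrature:
  (3·δs/s)² = (3×0.0170)² = 0.00260;  (-2·δa/a)² = (-2×0.0980)² = 0.0384;  (½·δq/q)² = (0.5×0.0190)² = 9.02e-05
δQ/Q = √(0.0411) = 0.203
Q = 0.517, so δQ = 0.203 × 0.517 = 0.105.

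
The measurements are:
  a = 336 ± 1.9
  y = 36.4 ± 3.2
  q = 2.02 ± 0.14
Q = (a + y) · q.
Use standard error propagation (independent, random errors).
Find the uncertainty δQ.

52.7

Let u = a + y = 372. δu = √(δa² + δy²) = √(3.61 + 10.2) = 3.72, so δu/u = 0.00999.
Q is then a monomial in u, q:
δQ/Q = √((δu/u)² + (1·δq/q)²) = √(9.99e-05 + 0.00480) = 0.0700
Q = 752, so δQ = 0.0700 × 752 = 52.7.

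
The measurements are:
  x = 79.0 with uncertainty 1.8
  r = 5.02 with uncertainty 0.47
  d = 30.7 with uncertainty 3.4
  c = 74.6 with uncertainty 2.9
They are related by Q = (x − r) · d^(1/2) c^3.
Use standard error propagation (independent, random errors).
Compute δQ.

Let u = x − r = 74.0. δu = √(δx² + δr²) = √(3.24 + 0.221) = 1.86, so δu/u = 0.0251.
Q is then a monomial in u, d, c:
δQ/Q = √((δu/u)² + (½·δd/d)² + (3·δc/c)²) = √(0.000632 + 0.00307 + 0.0136) = 0.132
Q = 1.7e+08, so δQ = 0.132 × 1.7e+08 = 2.24e+07.

2.24e+07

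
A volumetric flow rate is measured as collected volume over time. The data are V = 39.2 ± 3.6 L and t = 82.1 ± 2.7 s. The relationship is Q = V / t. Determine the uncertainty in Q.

0.0466 L/s

Each factor contributes (exponent × relative error)² to (δQ/Q)²:
  (1·δV/V)² = (1×0.0918)² = 0.00843;  (-1·δt/t)² = (-1×0.0329)² = 0.00108
δQ/Q = √(0.00952) = 0.0975
Q = 0.477 L/s, so δQ = 0.0975 × 0.477 = 0.0466 L/s.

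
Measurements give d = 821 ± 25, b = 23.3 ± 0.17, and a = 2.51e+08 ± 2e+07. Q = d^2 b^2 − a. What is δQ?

3.04e+07

Let p = d^2·b^2 = 3.66e+08. δp/p = √((2·δd/d)² + (2·δb/b)²) = √(0.00371 + 0.000213) = 0.0626, so δp = 2.29e+07.
Q = p − a: δQ = √(δp² + δa²) = √(5.25e+14 + 4e+14) = 3.04e+07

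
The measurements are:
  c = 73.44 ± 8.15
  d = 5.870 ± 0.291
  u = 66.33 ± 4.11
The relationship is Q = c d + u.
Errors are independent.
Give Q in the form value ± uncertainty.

Let p = c·d = 431.1. δp/p = √((1·δc/c)² + (1·δd/d)²) = √(0.0123 + 0.00246) = 0.122, so δp = 52.4.
Q = p + u: δQ = √(δp² + δu²) = √(2750 + 16.9) = 52.6
Q = 497.4.

497.4 ± 52.6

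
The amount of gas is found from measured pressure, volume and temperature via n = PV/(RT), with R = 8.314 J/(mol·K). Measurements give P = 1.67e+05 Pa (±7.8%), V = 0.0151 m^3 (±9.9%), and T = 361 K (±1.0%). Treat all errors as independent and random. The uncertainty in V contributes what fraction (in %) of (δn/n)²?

(δn/n)² = (1·δP/P)² + (1·δV/V)² + (-1·δT/T)²
  P term: (1×0.0780)² = 0.00608
  V term: (1×0.0990)² = 0.00980
  T term: (-1×0.0100)² = 0.000100
Total = 0.0160. Share from V = 0.00980/0.0160 = 0.613.

61.3%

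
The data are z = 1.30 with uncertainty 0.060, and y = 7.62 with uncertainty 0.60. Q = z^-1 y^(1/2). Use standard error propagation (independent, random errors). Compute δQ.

Since Q is a product/quotient, work with relative uncertainties:
  (-1·δz/z)² = (-1×0.0462)² = 0.00213;  (½·δy/y)² = (0.5×0.0787)² = 0.00155
δQ/Q = √(0.00368) = 0.0607
Q = 2.12, so δQ = 0.0607 × 2.12 = 0.129.

0.129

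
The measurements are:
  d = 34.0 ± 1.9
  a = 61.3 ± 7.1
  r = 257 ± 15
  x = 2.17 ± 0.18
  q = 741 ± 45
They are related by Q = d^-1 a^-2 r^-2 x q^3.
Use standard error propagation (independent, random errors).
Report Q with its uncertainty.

0.105 ± 0.0348

Q is a product of powers, so relative uncertainties combine in quadrature:
  (-1·δd/d)² = (-1×0.0559)² = 0.00312;  (-2·δa/a)² = (-2×0.116)² = 0.0537;  (-2·δr/r)² = (-2×0.0584)² = 0.0136;  (1·δx/x)² = (1×0.0829)² = 0.00688;  (3·δq/q)² = (3×0.0607)² = 0.0332
δQ/Q = √(0.110) = 0.332
Q = 0.105, so δQ = 0.332 × 0.105 = 0.0348.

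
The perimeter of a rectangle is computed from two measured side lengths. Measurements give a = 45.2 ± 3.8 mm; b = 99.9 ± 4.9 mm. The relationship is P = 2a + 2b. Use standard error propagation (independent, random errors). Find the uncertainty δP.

12.4 mm

Each term contributes (cᵢ δxᵢ)² to (δP)²:
  (2·δa)² = 57.8;  (2·δb)² = 96.0
δP = √(154) = 12.4 mm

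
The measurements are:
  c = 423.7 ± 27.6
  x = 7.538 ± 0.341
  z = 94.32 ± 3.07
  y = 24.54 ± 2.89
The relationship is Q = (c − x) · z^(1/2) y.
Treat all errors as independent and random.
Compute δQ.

13500

Let u = c − x = 416.2. δu = √(δc² + δx²) = √(762 + 0.116) = 27.6, so δu/u = 0.0663.
Q is then a monomial in u, z, y:
δQ/Q = √((δu/u)² + (½·δz/z)² + (1·δy/y)²) = √(0.00440 + 0.000265 + 0.0139) = 0.136
Q = 99180, so δQ = 0.136 × 99180 = 13500.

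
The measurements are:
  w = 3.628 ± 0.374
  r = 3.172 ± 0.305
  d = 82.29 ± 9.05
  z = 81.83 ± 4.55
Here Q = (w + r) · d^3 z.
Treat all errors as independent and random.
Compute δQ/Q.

0.342

Let u = w + r = 6.800. δu = √(δw² + δr²) = √(0.140 + 0.0930) = 0.483, so δu/u = 0.0710.
Q is then a monomial in u, d, z:
δQ/Q = √((δu/u)² + (3·δd/d)² + (1·δz/z)²) = √(0.00504 + 0.109 + 0.00309) = 0.342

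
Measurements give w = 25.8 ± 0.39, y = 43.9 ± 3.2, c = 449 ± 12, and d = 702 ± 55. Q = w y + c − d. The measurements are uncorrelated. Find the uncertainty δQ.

101

Let p = w·y = 1130. δp/p = √((1·δw/w)² + (1·δy/y)²) = √(0.000229 + 0.00531) = 0.0744, so δp = 84.3.
Q = p + c − d: δQ = √(δp² + δc² + δd²) = √(7110 + 144 + 3020) = 101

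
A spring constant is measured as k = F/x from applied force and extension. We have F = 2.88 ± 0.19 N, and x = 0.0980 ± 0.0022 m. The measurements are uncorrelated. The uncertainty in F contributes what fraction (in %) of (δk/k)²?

(δk/k)² = (1·δF/F)² + (-1·δx/x)²
  F term: (1×0.0660)² = 0.00435
  x term: (-1×0.0224)² = 0.000504
Total = 0.00486. Share from F = 0.00435/0.00486 = 0.896.

89.6%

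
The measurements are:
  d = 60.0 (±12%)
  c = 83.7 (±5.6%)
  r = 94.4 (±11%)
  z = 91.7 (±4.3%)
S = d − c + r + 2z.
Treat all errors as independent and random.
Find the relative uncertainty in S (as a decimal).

0.0615

S is a linear combination, so absolute uncertainties add in quadrature:
  (δd)² = 51.8;  (δc)² = 22.0;  (δr)² = 108;  (2·δz)² = 62.2
δS = √(244) = 15.6
S = 254, so δS/S = 15.6/254 = 0.0615.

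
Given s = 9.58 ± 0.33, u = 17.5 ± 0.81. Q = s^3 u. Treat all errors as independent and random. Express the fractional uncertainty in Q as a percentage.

Q is a product of powers, so relative uncertainties combine in quadrature:
  (3·δs/s)² = (3×0.0344)² = 0.0107;  (1·δu/u)² = (1×0.0463)² = 0.00214
δQ/Q = √(0.0128) = 0.113

11.3%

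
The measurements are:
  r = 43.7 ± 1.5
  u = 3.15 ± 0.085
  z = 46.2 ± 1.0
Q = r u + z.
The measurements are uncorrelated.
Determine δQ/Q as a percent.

3.31%

Let p = r·u = 138. δp/p = √((1·δr/r)² + (1·δu/u)²) = √(0.00118 + 0.000728) = 0.0437, so δp = 6.01.
Q = p + z: δQ = √(δp² + δz²) = √(36.1 + 1.00) = 6.09
Q = 184, so δQ/Q = 6.09/184 = 0.0331.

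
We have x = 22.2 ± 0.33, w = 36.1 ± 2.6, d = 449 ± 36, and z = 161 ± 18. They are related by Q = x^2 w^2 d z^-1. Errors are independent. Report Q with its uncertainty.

For a monomial Q ∝ x^2, w^2, d, z^-1, fractional errors add in quadrature:
  (2·δx/x)² = (2×0.0149)² = 0.000884;  (2·δw/w)² = (2×0.0720)² = 0.0207;  (1·δd/d)² = (1×0.0802)² = 0.00643;  (-1·δz/z)² = (-1×0.112)² = 0.0125
δQ/Q = √(0.0406) = 0.201
Q = 1.79e+06, so δQ = 0.201 × 1.79e+06 = 3.61e+05.

(1.79 ± 0.361) × 10^6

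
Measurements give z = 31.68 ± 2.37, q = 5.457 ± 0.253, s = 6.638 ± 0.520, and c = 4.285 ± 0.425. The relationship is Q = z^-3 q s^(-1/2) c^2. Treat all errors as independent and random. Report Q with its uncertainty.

Q is a product of powers, so relative uncertainties combine in quadrature:
  (-3·δz/z)² = (-3×0.0748)² = 0.0504;  (1·δq/q)² = (1×0.0464)² = 0.00215;  (−½·δs/s)² = (-0.5×0.0783)² = 0.00153;  (2·δc/c)² = (2×0.0992)² = 0.0393
δQ/Q = √(0.0934) = 0.306
Q = 0.001223, so δQ = 0.306 × 0.001223 = 0.000374.

0.001223 ± 0.000374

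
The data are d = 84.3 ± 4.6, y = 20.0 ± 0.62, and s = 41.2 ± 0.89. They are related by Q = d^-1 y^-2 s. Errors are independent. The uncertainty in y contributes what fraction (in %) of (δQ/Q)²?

(δQ/Q)² = (-1·δd/d)² + (-2·δy/y)² + (1·δs/s)²
  d term: (-1×0.0546)² = 0.00298
  y term: (-2×0.0310)² = 0.00384
  s term: (1×0.0216)² = 0.000467
Total = 0.00729. Share from y = 0.00384/0.00729 = 0.527.

52.7%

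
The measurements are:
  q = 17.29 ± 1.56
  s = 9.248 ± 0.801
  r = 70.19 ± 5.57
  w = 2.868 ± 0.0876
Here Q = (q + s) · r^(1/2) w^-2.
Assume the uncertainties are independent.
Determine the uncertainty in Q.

2.66

Let u = q + s = 26.54. δu = √(δq² + δs²) = √(2.43 + 0.642) = 1.75, so δu/u = 0.0661.
Q is then a monomial in u, r, w:
δQ/Q = √((δu/u)² + (½·δr/r)² + (-2·δw/w)²) = √(0.00437 + 0.00157 + 0.00373) = 0.0983
Q = 27.03, so δQ = 0.0983 × 27.03 = 2.66.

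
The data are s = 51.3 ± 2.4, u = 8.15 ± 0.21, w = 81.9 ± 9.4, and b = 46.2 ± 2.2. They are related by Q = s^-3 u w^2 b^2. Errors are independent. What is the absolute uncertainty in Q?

248

Each factor contributes (exponent × relative error)² to (δQ/Q)²:
  (-3·δs/s)² = (-3×0.0468)² = 0.0197;  (1·δu/u)² = (1×0.0258)² = 0.000664;  (2·δw/w)² = (2×0.115)² = 0.0527;  (2·δb/b)² = (2×0.0476)² = 0.00907
δQ/Q = √(0.0821) = 0.287
Q = 864, so δQ = 0.287 × 864 = 248.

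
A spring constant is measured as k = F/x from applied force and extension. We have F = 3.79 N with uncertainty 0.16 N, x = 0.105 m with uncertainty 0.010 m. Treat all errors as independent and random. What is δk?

3.76 N/m

Products/powers → add relative errors in quadrature, weighted by exponent:
  (1·δF/F)² = (1×0.0422)² = 0.00178;  (-1·δx/x)² = (-1×0.0952)² = 0.00907
δk/k = √(0.0109) = 0.104
k = 36.1 N/m, so δk = 0.104 × 36.1 = 3.76 N/m.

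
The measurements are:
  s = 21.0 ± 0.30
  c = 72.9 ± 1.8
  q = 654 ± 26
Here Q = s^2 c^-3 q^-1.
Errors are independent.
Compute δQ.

Relative error in a monomial: (δQ/Q)² = Σ (nᵢ · δxᵢ/xᵢ)².
  (2·δs/s)² = (2×0.0143)² = 0.000816;  (-3·δc/c)² = (-3×0.0247)² = 0.00549;  (-1·δq/q)² = (-1×0.0398)² = 0.00158
δQ/Q = √(0.00788) = 0.0888
Q = 1.74e-06, so δQ = 0.0888 × 1.74e-06 = 1.55e-07.

1.55e-07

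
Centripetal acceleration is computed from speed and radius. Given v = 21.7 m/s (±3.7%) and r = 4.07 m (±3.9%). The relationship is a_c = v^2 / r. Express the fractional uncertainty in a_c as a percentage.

Since a_c is a product/quotient, work with relative uncertainties:
  (2·δv/v)² = (2×0.0370)² = 0.00548;  (-1·δr/r)² = (-1×0.0390)² = 0.00152
δa_c/a_c = √(0.00700) = 0.0836

8.36%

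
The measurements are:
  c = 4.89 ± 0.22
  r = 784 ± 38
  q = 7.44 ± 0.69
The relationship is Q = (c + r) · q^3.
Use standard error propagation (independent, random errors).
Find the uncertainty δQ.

Let u = c + r = 789. δu = √(δc² + δr²) = √(0.0484 + 1440) = 38.0, so δu/u = 0.0482.
Q is then a monomial in u, q:
δQ/Q = √((δu/u)² + (3·δq/q)²) = √(0.00232 + 0.0774) = 0.282
Q = 3.25e+05, so δQ = 0.282 × 3.25e+05 = 91700.

91700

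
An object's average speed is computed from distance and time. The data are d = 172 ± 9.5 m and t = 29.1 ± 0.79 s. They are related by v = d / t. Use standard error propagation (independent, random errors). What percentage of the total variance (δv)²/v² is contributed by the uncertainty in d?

(δv/v)² = (1·δd/d)² + (-1·δt/t)²
  d term: (1×0.0552)² = 0.00305
  t term: (-1×0.0271)² = 0.000737
Total = 0.00379. Share from d = 0.00305/0.00379 = 0.805.

80.5%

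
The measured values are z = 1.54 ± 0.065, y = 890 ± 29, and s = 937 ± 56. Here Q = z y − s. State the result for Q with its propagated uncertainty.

434 ± 92.1

Let p = z·y = 1370. δp/p = √((1·δz/z)² + (1·δy/y)²) = √(0.00178 + 0.00106) = 0.0533, so δp = 73.1.
Q = p − s: δQ = √(δp² + δs²) = √(5340 + 3140) = 92.1
Q = 434.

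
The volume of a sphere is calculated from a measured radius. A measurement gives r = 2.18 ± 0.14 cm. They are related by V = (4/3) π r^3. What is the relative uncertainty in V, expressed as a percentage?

19.3%

V ∝ r^3, so δV/V = |3| · δr/r = 3 × 0.0642 = 0.193.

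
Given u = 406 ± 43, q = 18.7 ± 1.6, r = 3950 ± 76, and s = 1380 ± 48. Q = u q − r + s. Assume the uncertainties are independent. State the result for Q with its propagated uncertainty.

Let p = u·q = 7590. δp/p = √((1·δu/u)² + (1·δq/q)²) = √(0.0112 + 0.00732) = 0.136, so δp = 1030.
Q = p − r + s: δQ = √(δp² + δr² + δs²) = √(1.07e+06 + 5780 + 2300) = 1040
Q = 5020.

5020 ± 1040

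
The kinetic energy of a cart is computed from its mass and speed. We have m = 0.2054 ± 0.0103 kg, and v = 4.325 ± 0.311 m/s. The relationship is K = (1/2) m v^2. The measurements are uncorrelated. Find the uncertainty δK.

0.293 J

For a monomial K ∝ m, v^2, fractional errors add in quadrature:
  (1·δm/m)² = (1×0.0501)² = 0.00251;  (2·δv/v)² = (2×0.0719)² = 0.0207
δK/K = √(0.0232) = 0.152
K = 1.921 J, so δK = 0.152 × 1.921 = 0.293 J.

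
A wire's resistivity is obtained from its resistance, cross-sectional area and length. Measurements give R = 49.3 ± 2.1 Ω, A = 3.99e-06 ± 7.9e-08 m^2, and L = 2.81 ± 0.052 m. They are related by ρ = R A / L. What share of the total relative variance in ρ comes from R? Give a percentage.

(δρ/ρ)² = (1·δR/R)² + (1·δA/A)² + (-1·δL/L)²
  R term: (1×0.0426)² = 0.00181
  A term: (1×0.0198)² = 0.000392
  L term: (-1×0.0185)² = 0.000342
Total = 0.00255. Share from R = 0.00181/0.00255 = 0.712.

71.2%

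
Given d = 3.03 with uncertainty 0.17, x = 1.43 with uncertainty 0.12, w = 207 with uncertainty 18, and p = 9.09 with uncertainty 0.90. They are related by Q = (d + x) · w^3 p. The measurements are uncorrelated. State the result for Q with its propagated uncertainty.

Let u = d + x = 4.46. δu = √(δd² + δx²) = √(0.0289 + 0.0144) = 0.208, so δu/u = 0.0467.
Q is then a monomial in u, w, p:
δQ/Q = √((δu/u)² + (3·δw/w)² + (1·δp/p)²) = √(0.00218 + 0.0681 + 0.00980) = 0.283
Q = 3.6e+08, so δQ = 0.283 × 3.6e+08 = 1.02e+08.

(3.60 ± 1.02) × 10^8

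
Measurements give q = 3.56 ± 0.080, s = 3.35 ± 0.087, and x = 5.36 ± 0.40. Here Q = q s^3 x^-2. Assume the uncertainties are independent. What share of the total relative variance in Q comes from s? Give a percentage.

21.0%

(δQ/Q)² = (1·δq/q)² + (3·δs/s)² + (-2·δx/x)²
  q term: (1×0.0225)² = 0.000505
  s term: (3×0.0260)² = 0.00607
  x term: (-2×0.0746)² = 0.0223
Total = 0.0289. Share from s = 0.00607/0.0289 = 0.210.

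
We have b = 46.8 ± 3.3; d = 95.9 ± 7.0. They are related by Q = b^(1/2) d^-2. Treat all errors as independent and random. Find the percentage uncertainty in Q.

15.0%

Since Q is a product/quotient, work with relative uncertainties:
  (½·δb/b)² = (0.5×0.0705)² = 0.00124;  (-2·δd/d)² = (-2×0.0730)² = 0.0213
δQ/Q = √(0.0226) = 0.150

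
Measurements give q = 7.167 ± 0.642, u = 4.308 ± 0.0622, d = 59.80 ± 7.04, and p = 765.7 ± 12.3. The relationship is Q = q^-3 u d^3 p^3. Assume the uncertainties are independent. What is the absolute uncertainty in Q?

Since Q is a product/quotient, work with relative uncertainties:
  (-3·δq/q)² = (-3×0.0896)² = 0.0722;  (1·δu/u)² = (1×0.0144)² = 0.000208;  (3·δd/d)² = (3×0.118)² = 0.125;  (3·δp/p)² = (3×0.0161)² = 0.00232
δQ/Q = √(0.199) = 0.447
Q = 1.123e+12, so δQ = 0.447 × 1.123e+12 = 5.02e+11.

5.02e+11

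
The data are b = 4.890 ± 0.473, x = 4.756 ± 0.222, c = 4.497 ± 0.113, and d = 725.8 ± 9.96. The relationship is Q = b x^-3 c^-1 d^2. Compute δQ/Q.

0.174

Since Q is a product/quotient, work with relative uncertainties:
  (1·δb/b)² = (1×0.0967)² = 0.00936;  (-3·δx/x)² = (-3×0.0467)² = 0.0196;  (-1·δc/c)² = (-1×0.0251)² = 0.000631;  (2·δd/d)² = (2×0.0137)² = 0.000753
δQ/Q = √(0.0304) = 0.174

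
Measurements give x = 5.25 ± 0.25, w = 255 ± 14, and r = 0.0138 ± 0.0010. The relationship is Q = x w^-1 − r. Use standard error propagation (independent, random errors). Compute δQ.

0.00180

Let p = x·w^-1 = 0.0206. δp/p = √((1·δx/x)² + (-1·δw/w)²) = √(0.00227 + 0.00301) = 0.0727, so δp = 0.00150.
Q = p − r: δQ = √(δp² + δr²) = √(2.24e-06 + 1e-06) = 0.00180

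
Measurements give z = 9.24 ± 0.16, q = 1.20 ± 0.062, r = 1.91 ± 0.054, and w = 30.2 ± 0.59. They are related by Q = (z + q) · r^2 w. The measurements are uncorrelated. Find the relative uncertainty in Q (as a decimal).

0.0620

Let u = z + q = 10.4. δu = √(δz² + δq²) = √(0.0256 + 0.00384) = 0.172, so δu/u = 0.0164.
Q is then a monomial in u, r, w:
δQ/Q = √((δu/u)² + (2·δr/r)² + (1·δw/w)²) = √(0.000270 + 0.00320 + 0.000382) = 0.0620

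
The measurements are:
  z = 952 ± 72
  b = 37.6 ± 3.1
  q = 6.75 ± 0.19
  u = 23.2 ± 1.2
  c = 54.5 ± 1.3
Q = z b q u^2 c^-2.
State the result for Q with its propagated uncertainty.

43800 ± 7100

Since Q is a product/quotient, work with relative uncertainties:
  (1·δz/z)² = (1×0.0756)² = 0.00572;  (1·δb/b)² = (1×0.0824)² = 0.00680;  (1·δq/q)² = (1×0.0281)² = 0.000792;  (2·δu/u)² = (2×0.0517)² = 0.0107;  (-2·δc/c)² = (-2×0.0239)² = 0.00228
δQ/Q = √(0.0263) = 0.162
Q = 43800, so δQ = 0.162 × 43800 = 7100.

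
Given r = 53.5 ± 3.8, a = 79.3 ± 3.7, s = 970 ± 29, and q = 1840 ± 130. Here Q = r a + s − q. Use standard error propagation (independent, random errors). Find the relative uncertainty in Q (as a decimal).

Let p = r·a = 4240. δp/p = √((1·δr/r)² + (1·δa/a)²) = √(0.00504 + 0.00218) = 0.0850, so δp = 361.
Q = p + s − q: δQ = √(δp² + δs² + δq²) = √(1.3e+05 + 841 + 16900) = 384
Q = 3370, so δQ/Q = 384/3370 = 0.114.

0.114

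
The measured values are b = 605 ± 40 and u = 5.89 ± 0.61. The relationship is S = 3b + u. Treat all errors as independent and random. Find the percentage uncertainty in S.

6.59%

Absolute uncertainties add in quadrature for a linear combination:
  (3·δb)² = 14400;  (δu)² = 0.372
δS = √(14400) = 120
S = 1820, so δS/S = 120/1820 = 0.0659.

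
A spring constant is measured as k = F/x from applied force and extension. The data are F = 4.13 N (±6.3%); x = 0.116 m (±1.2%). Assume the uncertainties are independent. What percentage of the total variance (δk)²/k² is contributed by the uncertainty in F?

(δk/k)² = (1·δF/F)² + (-1·δx/x)²
  F term: (1×0.0630)² = 0.00397
  x term: (-1×0.0120)² = 0.000144
Total = 0.00411. Share from F = 0.00397/0.00411 = 0.965.

96.5%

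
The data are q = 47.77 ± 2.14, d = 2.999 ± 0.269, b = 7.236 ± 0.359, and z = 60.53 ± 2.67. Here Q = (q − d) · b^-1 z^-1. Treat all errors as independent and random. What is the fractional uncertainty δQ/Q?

0.0820

Let u = q − d = 44.77. δu = √(δq² + δd²) = √(4.58 + 0.0724) = 2.16, so δu/u = 0.0482.
Q is then a monomial in u, b, z:
δQ/Q = √((δu/u)² + (-1·δb/b)² + (-1·δz/z)²) = √(0.00232 + 0.00246 + 0.00195) = 0.0820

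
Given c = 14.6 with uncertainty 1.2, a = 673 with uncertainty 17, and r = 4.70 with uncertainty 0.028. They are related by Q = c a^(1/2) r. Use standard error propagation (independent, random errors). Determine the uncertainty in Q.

Each factor contributes (exponent × relative error)² to (δQ/Q)²:
  (1·δc/c)² = (1×0.0822)² = 0.00676;  (½·δa/a)² = (0.5×0.0253)² = 0.000160;  (1·δr/r)² = (1×0.00596)² = 3.55e-05
δQ/Q = √(0.00695) = 0.0834
Q = 1780, so δQ = 0.0834 × 1780 = 148.

148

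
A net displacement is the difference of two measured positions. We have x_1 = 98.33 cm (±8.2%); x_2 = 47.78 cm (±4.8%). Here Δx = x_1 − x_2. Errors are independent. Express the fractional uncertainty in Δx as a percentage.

16.6%

Absolute uncertainties add in quadrature for a linear combination:
  (δx_1)² = 65.0;  (δx_2)² = 5.26
δΔx = √(70.3) = 8.38 cm
Δx = 50.55 cm, so δΔx/Δx = 8.38/50.55 = 0.166.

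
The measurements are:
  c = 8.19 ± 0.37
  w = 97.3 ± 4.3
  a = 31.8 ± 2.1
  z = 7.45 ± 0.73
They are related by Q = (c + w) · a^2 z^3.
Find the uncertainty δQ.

1.43e+07

Let u = c + w = 105. δu = √(δc² + δw²) = √(0.137 + 18.5) = 4.32, so δu/u = 0.0409.
Q is then a monomial in u, a, z:
δQ/Q = √((δu/u)² + (2·δa/a)² + (3·δz/z)²) = √(0.00167 + 0.0174 + 0.0864) = 0.325
Q = 4.41e+07, so δQ = 0.325 × 4.41e+07 = 1.43e+07.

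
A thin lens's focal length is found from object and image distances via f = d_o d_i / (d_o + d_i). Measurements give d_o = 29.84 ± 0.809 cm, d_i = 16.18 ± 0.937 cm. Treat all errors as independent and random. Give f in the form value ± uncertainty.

10.49 ± 0.406 cm

∂f/∂d_o = (d_i/(d_o+d_i))² = 0.124;  ∂f/∂d_i = (d_o/(d_o+d_i))² = 0.420
δf = √((∂f/∂d_o · δd_o)² + (∂f/∂d_i · δd_i)²) = √(0.0100 + 0.155) = 0.406 cm
f = 10.49 cm.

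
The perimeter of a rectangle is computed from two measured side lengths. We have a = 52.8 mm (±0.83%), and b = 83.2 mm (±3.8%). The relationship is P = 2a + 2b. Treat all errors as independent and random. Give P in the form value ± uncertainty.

P is a linear combination, so absolute uncertainties add in quadrature:
  (2·δa)² = 0.768;  (2·δb)² = 40.0
δP = √(40.8) = 6.38 mm
P = 272 mm.

272 ± 6.38 mm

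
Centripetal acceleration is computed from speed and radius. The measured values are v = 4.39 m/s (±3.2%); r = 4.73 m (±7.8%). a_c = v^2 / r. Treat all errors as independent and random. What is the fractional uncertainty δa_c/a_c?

For a monomial a_c ∝ v^2, r^-1, fractional errors add in quadrature:
  (2·δv/v)² = (2×0.0320)² = 0.00410;  (-1·δr/r)² = (-1×0.0780)² = 0.00608
δa_c/a_c = √(0.0102) = 0.101

0.101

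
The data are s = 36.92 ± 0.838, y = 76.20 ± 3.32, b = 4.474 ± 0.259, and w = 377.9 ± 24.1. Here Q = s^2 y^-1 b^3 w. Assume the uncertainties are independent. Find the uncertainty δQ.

1.18e+05

Relative error in a monomial: (δQ/Q)² = Σ (nᵢ · δxᵢ/xᵢ)².
  (2·δs/s)² = (2×0.0227)² = 0.00206;  (-1·δy/y)² = (-1×0.0436)² = 0.00190;  (3·δb/b)² = (3×0.0579)² = 0.0302;  (1·δw/w)² = (1×0.0638)² = 0.00407
δQ/Q = √(0.0382) = 0.195
Q = 605400, so δQ = 0.195 × 605400 = 1.18e+05.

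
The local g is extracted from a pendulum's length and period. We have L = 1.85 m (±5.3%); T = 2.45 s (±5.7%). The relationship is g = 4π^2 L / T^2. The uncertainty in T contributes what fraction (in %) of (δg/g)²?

82.2%

(δg/g)² = (1·δL/L)² + (-2·δT/T)²
  L term: (1×0.0530)² = 0.00281
  T term: (-2×0.0570)² = 0.0130
Total = 0.0158. Share from T = 0.0130/0.0158 = 0.822.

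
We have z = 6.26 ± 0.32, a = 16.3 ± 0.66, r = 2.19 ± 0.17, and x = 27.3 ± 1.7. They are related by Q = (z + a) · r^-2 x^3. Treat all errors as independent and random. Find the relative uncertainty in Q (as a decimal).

0.245

Let u = z + a = 22.6. δu = √(δz² + δa²) = √(0.102 + 0.436) = 0.733, so δu/u = 0.0325.
Q is then a monomial in u, r, x:
δQ/Q = √((δu/u)² + (-2·δr/r)² + (3·δx/x)²) = √(0.00106 + 0.0241 + 0.0349) = 0.245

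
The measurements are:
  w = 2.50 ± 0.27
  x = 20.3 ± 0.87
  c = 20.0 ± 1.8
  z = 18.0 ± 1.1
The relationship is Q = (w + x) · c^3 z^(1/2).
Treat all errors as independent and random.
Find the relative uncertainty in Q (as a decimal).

0.275

Let u = w + x = 22.8. δu = √(δw² + δx²) = √(0.0729 + 0.757) = 0.911, so δu/u = 0.0400.
Q is then a monomial in u, c, z:
δQ/Q = √((δu/u)² + (3·δc/c)² + (½·δz/z)²) = √(0.00160 + 0.0729 + 0.000934) = 0.275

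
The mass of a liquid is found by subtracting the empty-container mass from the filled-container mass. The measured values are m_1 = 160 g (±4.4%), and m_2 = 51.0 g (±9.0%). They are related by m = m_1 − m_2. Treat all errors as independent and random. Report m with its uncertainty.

Absolute uncertainties add in quadrature for a linear combination:
  (δm_1)² = 49.6;  (δm_2)² = 21.1
δm = √(70.6) = 8.40 g
m = 109 g.

109 ± 8.40 g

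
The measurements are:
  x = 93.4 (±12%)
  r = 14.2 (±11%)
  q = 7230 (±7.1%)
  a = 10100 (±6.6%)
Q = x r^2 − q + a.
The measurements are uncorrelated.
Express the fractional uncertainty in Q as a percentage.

22.1%

Let p = x·r^2 = 18800. δp/p = √((1·δx/x)² + (2·δr/r)²) = √(0.0144 + 0.0484) = 0.251, so δp = 4720.
Q = p − q + a: δQ = √(δp² + δq² + δa²) = √(2.23e+07 + 2.64e+05 + 4.44e+05) = 4790
Q = 21700, so δQ/Q = 4790/21700 = 0.221.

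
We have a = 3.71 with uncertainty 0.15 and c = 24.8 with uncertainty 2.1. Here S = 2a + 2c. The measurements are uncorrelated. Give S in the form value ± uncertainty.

S is a linear combination, so absolute uncertainties add in quadrature:
  (2·δa)² = 0.0900;  (2·δc)² = 17.6
δS = √(17.7) = 4.21
S = 57.0.

57.0 ± 4.21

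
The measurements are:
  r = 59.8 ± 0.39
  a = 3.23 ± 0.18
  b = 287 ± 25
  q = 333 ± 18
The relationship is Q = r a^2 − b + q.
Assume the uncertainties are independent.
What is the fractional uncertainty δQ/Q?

Let p = r·a^2 = 624. δp/p = √((1·δr/r)² + (2·δa/a)²) = √(4.25e-05 + 0.0124) = 0.112, so δp = 69.7.
Q = p − b + q: δQ = √(δp² + δb² + δq²) = √(4850 + 625 + 324) = 76.2
Q = 670, so δQ/Q = 76.2/670 = 0.114.

0.114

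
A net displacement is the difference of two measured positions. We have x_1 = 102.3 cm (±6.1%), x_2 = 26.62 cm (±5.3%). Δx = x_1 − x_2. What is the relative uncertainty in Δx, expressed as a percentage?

Δx is a linear combination, so absolute uncertainties add in quadrature:
  (δx_1)² = 38.9;  (δx_2)² = 1.99
δΔx = √(40.9) = 6.40 cm
Δx = 75.68 cm, so δΔx/Δx = 6.40/75.68 = 0.0845.

8.45%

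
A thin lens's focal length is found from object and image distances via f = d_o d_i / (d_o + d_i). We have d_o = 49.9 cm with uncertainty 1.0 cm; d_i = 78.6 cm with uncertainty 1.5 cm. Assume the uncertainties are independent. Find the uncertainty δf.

∂f/∂d_o = (d_i/(d_o+d_i))² = 0.374;  ∂f/∂d_i = (d_o/(d_o+d_i))² = 0.151
δf = √((∂f/∂d_o · δd_o)² + (∂f/∂d_i · δd_i)²) = √(0.140 + 0.0512) = 0.437 cm

0.437 cm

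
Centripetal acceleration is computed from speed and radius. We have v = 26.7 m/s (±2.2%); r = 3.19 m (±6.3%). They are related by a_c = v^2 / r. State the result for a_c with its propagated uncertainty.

Relative error in a monomial: (δa_c/a_c)² = Σ (nᵢ · δxᵢ/xᵢ)².
  (2·δv/v)² = (2×0.0220)² = 0.00194;  (-1·δr/r)² = (-1×0.0630)² = 0.00397
δa_c/a_c = √(0.00591) = 0.0768
a_c = 223 m/s^2, so δa_c = 0.0768 × 223 = 17.2 m/s^2.

223 ± 17.2 m/s^2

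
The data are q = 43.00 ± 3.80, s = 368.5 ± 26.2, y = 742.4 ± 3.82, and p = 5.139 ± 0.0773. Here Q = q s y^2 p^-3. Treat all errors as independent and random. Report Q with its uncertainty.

Each factor contributes (exponent × relative error)² to (δQ/Q)²:
  (1·δq/q)² = (1×0.0884)² = 0.00781;  (1·δs/s)² = (1×0.0711)² = 0.00506;  (2·δy/y)² = (2×0.00515)² = 0.000106;  (-3·δp/p)² = (-3×0.0150)² = 0.00204
δQ/Q = √(0.0150) = 0.123
Q = 6.435e+07, so δQ = 0.123 × 6.435e+07 = 7.88e+06.

(6.435 ± 0.788) × 10^7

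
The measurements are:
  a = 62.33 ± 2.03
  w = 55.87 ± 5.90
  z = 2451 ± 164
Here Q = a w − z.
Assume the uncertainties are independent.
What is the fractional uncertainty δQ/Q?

0.406

Let p = a·w = 3482. δp/p = √((1·δa/a)² + (1·δw/w)²) = √(0.00106 + 0.0112) = 0.111, so δp = 385.
Q = p − z: δQ = √(δp² + δz²) = √(1.48e+05 + 26900) = 418
Q = 1031, so δQ/Q = 418/1031 = 0.406.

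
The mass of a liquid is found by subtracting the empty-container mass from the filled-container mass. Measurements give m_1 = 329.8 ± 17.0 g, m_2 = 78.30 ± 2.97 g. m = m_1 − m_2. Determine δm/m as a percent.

6.86%

Sums and differences: (δm)² = Σ (cᵢ δxᵢ)².
  (δm_1)² = 289;  (δm_2)² = 8.82
δm = √(298) = 17.3 g
m = 251.5 g, so δm/m = 17.3/251.5 = 0.0686.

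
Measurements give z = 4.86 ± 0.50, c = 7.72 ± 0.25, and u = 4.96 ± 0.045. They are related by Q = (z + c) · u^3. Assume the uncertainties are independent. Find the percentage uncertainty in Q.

5.21%

Let w = z + c = 12.6. δw = √(δz² + δc²) = √(0.250 + 0.0625) = 0.559, so δw/w = 0.0444.
Q is then a monomial in w, u:
δQ/Q = √((δw/w)² + (3·δu/u)²) = √(0.00197 + 0.000741) = 0.0521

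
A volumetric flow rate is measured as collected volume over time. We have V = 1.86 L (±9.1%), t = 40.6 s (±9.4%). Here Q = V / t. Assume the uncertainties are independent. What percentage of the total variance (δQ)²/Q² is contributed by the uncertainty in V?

48.4%

(δQ/Q)² = (1·δV/V)² + (-1·δt/t)²
  V term: (1×0.0910)² = 0.00828
  t term: (-1×0.0940)² = 0.00884
Total = 0.0171. Share from V = 0.00828/0.0171 = 0.484.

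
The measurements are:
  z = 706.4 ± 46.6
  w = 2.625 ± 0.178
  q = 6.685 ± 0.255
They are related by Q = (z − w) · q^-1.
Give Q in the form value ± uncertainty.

Let u = z − w = 703.8. δu = √(δz² + δw²) = √(2170 + 0.0317) = 46.6, so δu/u = 0.0662.
Q is then a monomial in u, q:
δQ/Q = √((δu/u)² + (-1·δq/q)²) = √(0.00438 + 0.00146) = 0.0764
Q = 105.3, so δQ = 0.0764 × 105.3 = 8.04.

105.3 ± 8.04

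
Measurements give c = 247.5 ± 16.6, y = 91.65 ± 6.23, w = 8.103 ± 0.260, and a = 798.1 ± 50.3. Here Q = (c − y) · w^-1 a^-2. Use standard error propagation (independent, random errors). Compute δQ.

5.22e-06

Let u = c − y = 155.8. δu = √(δc² + δy²) = √(276 + 38.8) = 17.7, so δu/u = 0.114.
Q is then a monomial in u, w, a:
δQ/Q = √((δu/u)² + (-1·δw/w)² + (-2·δa/a)²) = √(0.0129 + 0.00103 + 0.0159) = 0.173
Q = 3.02e-05, so δQ = 0.173 × 3.02e-05 = 5.22e-06.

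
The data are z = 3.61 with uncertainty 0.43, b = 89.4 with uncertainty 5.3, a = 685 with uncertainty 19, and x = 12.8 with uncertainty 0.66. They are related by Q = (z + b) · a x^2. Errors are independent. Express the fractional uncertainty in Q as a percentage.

Let u = z + b = 93.0. δu = √(δz² + δb²) = √(0.185 + 28.1) = 5.32, so δu/u = 0.0572.
Q is then a monomial in u, a, x:
δQ/Q = √((δu/u)² + (1·δa/a)² + (2·δx/x)²) = √(0.00327 + 0.000769 + 0.0106) = 0.121

12.1%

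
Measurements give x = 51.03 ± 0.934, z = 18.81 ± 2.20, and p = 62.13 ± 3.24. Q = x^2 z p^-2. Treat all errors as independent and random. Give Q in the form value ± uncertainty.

Q is a product of powers, so relative uncertainties combine in quadrature:
  (2·δx/x)² = (2×0.0183)² = 0.00134;  (1·δz/z)² = (1×0.117)² = 0.0137;  (-2·δp/p)² = (-2×0.0521)² = 0.0109
δQ/Q = √(0.0259) = 0.161
Q = 12.69, so δQ = 0.161 × 12.69 = 2.04.

12.69 ± 2.04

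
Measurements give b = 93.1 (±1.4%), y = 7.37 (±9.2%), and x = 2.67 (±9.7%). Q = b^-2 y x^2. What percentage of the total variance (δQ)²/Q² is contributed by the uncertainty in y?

18.1%

(δQ/Q)² = (-2·δb/b)² + (1·δy/y)² + (2·δx/x)²
  b term: (-2×0.0140)² = 0.000784
  y term: (1×0.0920)² = 0.00846
  x term: (2×0.0970)² = 0.0376
Total = 0.0469. Share from y = 0.00846/0.0469 = 0.181.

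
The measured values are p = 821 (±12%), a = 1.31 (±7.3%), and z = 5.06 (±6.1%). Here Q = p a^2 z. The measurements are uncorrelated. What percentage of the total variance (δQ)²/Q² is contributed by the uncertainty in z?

9.44%

(δQ/Q)² = (1·δp/p)² + (2·δa/a)² + (1·δz/z)²
  p term: (1×0.120)² = 0.0144
  a term: (2×0.0730)² = 0.0213
  z term: (1×0.0610)² = 0.00372
Total = 0.0394. Share from z = 0.00372/0.0394 = 0.0944.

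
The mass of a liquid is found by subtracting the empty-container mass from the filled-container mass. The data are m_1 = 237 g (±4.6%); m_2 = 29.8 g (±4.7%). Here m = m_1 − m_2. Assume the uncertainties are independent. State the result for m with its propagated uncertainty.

Absolute uncertainties add in quadrature for a linear combination:
  (δm_1)² = 119;  (δm_2)² = 1.96
δm = √(121) = 11.0 g
m = 207 g.

207 ± 11.0 g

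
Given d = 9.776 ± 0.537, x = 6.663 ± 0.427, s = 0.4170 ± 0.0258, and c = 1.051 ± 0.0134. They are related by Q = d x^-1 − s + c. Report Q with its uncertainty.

2.101 ± 0.127

Let p = d·x^-1 = 1.467. δp/p = √((1·δd/d)² + (-1·δx/x)²) = √(0.00302 + 0.00411) = 0.0844, so δp = 0.124.
Q = p − s + c: δQ = √(δp² + δs² + δc²) = √(0.0153 + 0.000666 + 0.000180) = 0.127
Q = 2.101.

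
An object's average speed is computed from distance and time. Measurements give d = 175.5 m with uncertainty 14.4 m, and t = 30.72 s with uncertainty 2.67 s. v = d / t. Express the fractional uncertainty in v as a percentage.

Products/powers → add relative errors in quadrature, weighted by exponent:
  (1·δd/d)² = (1×0.0821)² = 0.00673;  (-1·δt/t)² = (-1×0.0869)² = 0.00755
δv/v = √(0.0143) = 0.120

12.0%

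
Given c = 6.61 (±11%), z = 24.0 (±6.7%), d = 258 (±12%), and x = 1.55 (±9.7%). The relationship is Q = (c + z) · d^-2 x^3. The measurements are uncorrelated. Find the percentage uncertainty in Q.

38.2%

Let u = c + z = 30.6. δu = √(δc² + δz²) = √(0.529 + 2.59) = 1.76, so δu/u = 0.0577.
Q is then a monomial in u, d, x:
δQ/Q = √((δu/u)² + (-2·δd/d)² + (3·δx/x)²) = √(0.00332 + 0.0576 + 0.0847) = 0.382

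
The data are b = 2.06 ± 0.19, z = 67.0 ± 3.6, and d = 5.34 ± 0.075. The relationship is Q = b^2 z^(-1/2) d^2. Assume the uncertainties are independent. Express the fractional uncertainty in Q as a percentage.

For a monomial Q ∝ b^2, z^(-1/2), d^2, fractional errors add in quadrature:
  (2·δb/b)² = (2×0.0922)² = 0.0340;  (−½·δz/z)² = (-0.5×0.0537)² = 0.000722;  (2·δd/d)² = (2×0.0140)² = 0.000789
δQ/Q = √(0.0355) = 0.189

18.9%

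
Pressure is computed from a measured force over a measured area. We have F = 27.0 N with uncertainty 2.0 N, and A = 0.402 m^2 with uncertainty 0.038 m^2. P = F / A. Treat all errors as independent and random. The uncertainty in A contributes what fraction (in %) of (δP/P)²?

62.0%

(δP/P)² = (1·δF/F)² + (-1·δA/A)²
  F term: (1×0.0741)² = 0.00549
  A term: (-1×0.0945)² = 0.00894
Total = 0.0144. Share from A = 0.00894/0.0144 = 0.620.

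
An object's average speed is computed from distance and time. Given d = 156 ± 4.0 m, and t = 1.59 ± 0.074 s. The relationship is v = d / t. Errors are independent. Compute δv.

Each factor contributes (exponent × relative error)² to (δv/v)²:
  (1·δd/d)² = (1×0.0256)² = 0.000657;  (-1·δt/t)² = (-1×0.0465)² = 0.00217
δv/v = √(0.00282) = 0.0531
v = 98.1 m/s, so δv = 0.0531 × 98.1 = 5.21 m/s.

5.21 m/s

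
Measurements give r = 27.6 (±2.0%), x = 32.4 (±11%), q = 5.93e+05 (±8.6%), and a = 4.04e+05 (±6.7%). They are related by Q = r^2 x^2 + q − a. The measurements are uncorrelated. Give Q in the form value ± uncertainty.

(9.89 ± 1.88) × 10^5

Let p = r^2·x^2 = 8e+05. δp/p = √((2·δr/r)² + (2·δx/x)²) = √(0.00160 + 0.0484) = 0.224, so δp = 1.79e+05.
Q = p + q − a: δQ = √(δp² + δq² + δa²) = √(3.2e+10 + 2.6e+09 + 7.33e+08) = 1.88e+05
Q = 9.89e+05.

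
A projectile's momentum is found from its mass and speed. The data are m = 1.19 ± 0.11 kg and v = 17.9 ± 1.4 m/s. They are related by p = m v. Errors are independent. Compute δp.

Relative error in a monomial: (δp/p)² = Σ (nᵢ · δxᵢ/xᵢ)².
  (1·δm/m)² = (1×0.0924)² = 0.00854;  (1·δv/v)² = (1×0.0782)² = 0.00612
δp/p = √(0.0147) = 0.121
p = 21.3 kg·m/s, so δp = 0.121 × 21.3 = 2.58 kg·m/s.

2.58 kg·m/s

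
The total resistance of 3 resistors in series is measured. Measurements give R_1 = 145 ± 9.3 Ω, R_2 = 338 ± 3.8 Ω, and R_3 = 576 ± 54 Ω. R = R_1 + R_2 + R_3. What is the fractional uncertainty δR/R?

0.0519

Absolute uncertainties add in quadrature for a linear combination:
  (δR_1)² = 86.5;  (δR_2)² = 14.4;  (δR_3)² = 2920
δR = √(3020) = 54.9 Ω
R = 1060 Ω, so δR/R = 54.9/1060 = 0.0519.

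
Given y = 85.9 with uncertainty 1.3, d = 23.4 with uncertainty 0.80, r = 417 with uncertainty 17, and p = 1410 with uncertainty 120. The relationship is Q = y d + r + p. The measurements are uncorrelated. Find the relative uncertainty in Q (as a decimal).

Let w = y·d = 2010. δw/w = √((1·δy/y)² + (1·δd/d)²) = √(0.000229 + 0.00117) = 0.0374, so δw = 75.2.
Q = w + r + p: δQ = √(δw² + δr² + δp²) = √(5650 + 289 + 14400) = 143
Q = 3840, so δQ/Q = 143/3840 = 0.0372.

0.0372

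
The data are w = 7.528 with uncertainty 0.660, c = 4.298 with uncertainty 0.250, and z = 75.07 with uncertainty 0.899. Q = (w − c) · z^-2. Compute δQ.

Let u = w − c = 3.230. δu = √(δw² + δc²) = √(0.436 + 0.0625) = 0.706, so δu/u = 0.219.
Q is then a monomial in u, z:
δQ/Q = √((δu/u)² + (-2·δz/z)²) = √(0.0477 + 0.000574) = 0.220
Q = 0.0005732, so δQ = 0.220 × 0.0005732 = 0.000126.

0.000126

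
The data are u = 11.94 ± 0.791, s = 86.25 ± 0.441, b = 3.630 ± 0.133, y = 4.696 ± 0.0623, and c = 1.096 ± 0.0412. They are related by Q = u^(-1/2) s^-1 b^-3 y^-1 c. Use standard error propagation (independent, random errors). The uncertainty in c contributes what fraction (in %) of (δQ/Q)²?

(δQ/Q)² = (−½·δu/u)² + (-1·δs/s)² + (-3·δb/b)² + (-1·δy/y)² + (1·δc/c)²
  u term: (-0.5×0.0662)² = 0.00110
  s term: (-1×0.00511)² = 2.61e-05
  b term: (-3×0.0366)² = 0.0121
  y term: (-1×0.0133)² = 0.000176
  c term: (1×0.0376)² = 0.00141
Total = 0.0148. Share from c = 0.00141/0.0148 = 0.0955.

9.55%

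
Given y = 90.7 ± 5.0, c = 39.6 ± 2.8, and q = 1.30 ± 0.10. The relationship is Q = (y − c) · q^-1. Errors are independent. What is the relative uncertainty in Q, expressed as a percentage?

Let u = y − c = 51.1. δu = √(δy² + δc²) = √(25.0 + 7.84) = 5.73, so δu/u = 0.112.
Q is then a monomial in u, q:
δQ/Q = √((δu/u)² + (-1·δq/q)²) = √(0.0126 + 0.00592) = 0.136

13.6%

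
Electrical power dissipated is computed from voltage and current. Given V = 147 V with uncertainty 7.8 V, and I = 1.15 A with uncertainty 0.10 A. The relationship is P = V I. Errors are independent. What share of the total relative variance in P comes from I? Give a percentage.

72.9%

(δP/P)² = (1·δV/V)² + (1·δI/I)²
  V term: (1×0.0531)² = 0.00282
  I term: (1×0.0870)² = 0.00756
Total = 0.0104. Share from I = 0.00756/0.0104 = 0.729.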